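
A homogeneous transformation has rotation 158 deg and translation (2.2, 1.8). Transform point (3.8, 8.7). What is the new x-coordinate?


x' = cos(theta)*px - sin(theta)*py + tx
= -0.9272*3.8 - 0.3746*8.7 + 2.2
= -4.5824


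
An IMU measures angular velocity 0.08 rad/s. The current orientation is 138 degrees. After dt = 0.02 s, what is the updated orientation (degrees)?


delta_theta = w * dt = 0.08 * 0.02 = 0.0016 rad
= 0.0917 deg
theta_new = 138 + 0.0917 = 138.0917 deg


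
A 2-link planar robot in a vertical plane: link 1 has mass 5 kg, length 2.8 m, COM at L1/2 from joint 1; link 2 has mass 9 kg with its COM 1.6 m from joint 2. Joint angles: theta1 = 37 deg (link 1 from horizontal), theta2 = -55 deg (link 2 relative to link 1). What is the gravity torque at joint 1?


Horizontal distance from joint 1 to link-1 COM:
  x_c1 = (L1/2)*cos(t1) = 1.4 * 0.7986 = 1.1181 m
Horizontal distance from joint 1 to link-2 COM:
  x_c2 = L1*cos(t1) + Lc2*cos(t1+t2)
       = 2.8*0.7986 + 1.6*0.9511 = 3.7579 m
tau1 = m1*g*x_c1 + m2*g*x_c2
     = 5*9.81*1.1181 + 9*9.81*3.7579
     = 54.8423 + 331.7823
     = 386.6246 Nm


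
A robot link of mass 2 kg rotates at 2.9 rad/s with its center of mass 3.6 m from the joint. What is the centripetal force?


F = m * omega^2 * r
= 2 * 2.9^2 * 3.6
= 2 * 8.41 * 3.6
= 60.552 N


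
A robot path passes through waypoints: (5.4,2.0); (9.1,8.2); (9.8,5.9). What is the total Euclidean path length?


Segment lengths:
  seg1 = sqrt((3.7)^2 + (6.2)^2) = 7.2201
  seg2 = sqrt((0.7)^2 + (-2.3)^2) = 2.4042
Total = 9.6243


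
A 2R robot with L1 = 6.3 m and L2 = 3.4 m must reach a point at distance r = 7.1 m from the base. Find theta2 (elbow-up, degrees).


cos(theta2) = (r^2 - L1^2 - L2^2) / (2*L1*L2)
cos(theta2) = (50.41 - 39.69 - 11.56) / 42.84
cos(theta2) = -0.019608
theta2 = 91.1235 degrees


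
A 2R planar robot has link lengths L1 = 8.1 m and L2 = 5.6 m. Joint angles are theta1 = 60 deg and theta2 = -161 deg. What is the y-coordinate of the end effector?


Convert angles to radians: theta1 = 1.0472, theta2 = -2.81
y = L1*sin(theta1) + L2*sin(theta1+theta2)
y = 7.0148 + -5.4971
y = 1.5177


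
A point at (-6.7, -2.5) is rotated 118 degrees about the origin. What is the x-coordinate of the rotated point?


x' = x*cos(theta) - y*sin(theta)
cos(118 deg) = -0.4695, sin(118 deg) = 0.8829
x' = -6.7 * -0.4695 - -2.5 * 0.8829
= 3.1455 - -2.2074
= 5.3528


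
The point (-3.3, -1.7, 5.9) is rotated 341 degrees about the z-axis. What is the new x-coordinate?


Rotation about z-axis: x' = x*cos(theta) - y*sin(theta)
= -3.3 * 0.9455 - -1.7 * -0.3256
= -3.6737


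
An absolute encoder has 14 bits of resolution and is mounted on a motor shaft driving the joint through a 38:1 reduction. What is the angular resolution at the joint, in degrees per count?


counts = 2^14 = 16384
effective counts at joint = 16384 * 38 = 622592
resolution = 360 / 622592
= 5.7823e-04 deg/count


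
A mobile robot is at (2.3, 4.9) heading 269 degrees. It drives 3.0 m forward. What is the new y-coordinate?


y_new = y0 + d*sin(theta)
= 4.9 + 3.0*sin(269)
= 4.9 + -2.9995
= 1.9005


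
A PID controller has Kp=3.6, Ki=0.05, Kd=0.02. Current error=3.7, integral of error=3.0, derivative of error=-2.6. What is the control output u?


u = Kp*e + Ki*int(e) + Kd*de/dt
= 3.6*3.7 + 0.05*3.0 + 0.02*(-2.6)
= 13.32 + 0.15 + -0.052
= 13.418


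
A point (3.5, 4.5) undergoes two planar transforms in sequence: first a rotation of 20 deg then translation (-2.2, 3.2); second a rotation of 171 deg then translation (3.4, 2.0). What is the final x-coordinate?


After transform 1:
x1 = cos(20)*3.5 - sin(20)*4.5 + -2.2 = -0.4502
y1 = sin(20)*3.5 + cos(20)*4.5 + 3.2 = 8.6257
After transform 2:
x2 = cos(171)*-0.4502 - sin(171)*8.6257 + 3.4
= 2.4953


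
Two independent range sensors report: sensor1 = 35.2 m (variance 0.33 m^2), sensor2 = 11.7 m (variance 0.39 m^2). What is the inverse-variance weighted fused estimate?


w1 = (1/var1) / (1/var1 + 1/var2)
   = 3.0303 / (3.0303 + 2.5641) = 0.5417
w2 = 1 - w1 = 0.4583
fused = w1*s1 + w2*s2 = 19.0667 + 5.3625
= 24.4292 m


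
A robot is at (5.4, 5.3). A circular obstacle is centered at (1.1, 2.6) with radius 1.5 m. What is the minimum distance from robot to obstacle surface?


center_dist = sqrt((5.4-1.1)^2 + (5.3-2.6)^2)
= sqrt(18.49 + 7.29)
= 5.0774
min_dist = center_dist - radius = 5.0774 - 1.5 = 3.5774 m


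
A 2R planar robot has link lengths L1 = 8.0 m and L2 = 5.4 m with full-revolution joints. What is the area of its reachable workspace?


r_max = L1 + L2 = 13.4 m
r_min = |L1 - L2| = 2.6 m
Area = pi*(r_max^2 - r_min^2)
= pi*(179.56 - 6.76)
= pi * 172.8
= 542.8672 m^2


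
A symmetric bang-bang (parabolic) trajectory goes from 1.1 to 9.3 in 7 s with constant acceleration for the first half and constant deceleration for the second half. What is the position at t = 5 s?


Symmetric rest-to-rest: each phase covers (pf-p0)/2 in time T/2. 0.5*a*(T/2)^2 = (pf-p0)/2 => a = 4*(pf-p0)/T^2
a = 4*(9.3-1.1)/7^2 = 0.6694
t = 5 is in the deceleration phase (t > T/2).
p = pf - 0.5*a*(T-t)^2 = 9.3 - 0.5*0.6694*2^2
= 7.9612


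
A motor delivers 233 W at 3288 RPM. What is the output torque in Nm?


omega = 3288 * 2*pi/60 = 344.3186 rad/s
tau = P / omega = 233 / 344.3186
= 0.6767 Nm


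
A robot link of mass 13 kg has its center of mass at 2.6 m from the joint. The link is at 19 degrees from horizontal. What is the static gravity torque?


tau = m*g*L*cos(angle)
= 13 * 9.81 * 2.6 * cos(19 deg)
= 13 * 9.81 * 2.6 * 0.9455
= 313.5132 Nm


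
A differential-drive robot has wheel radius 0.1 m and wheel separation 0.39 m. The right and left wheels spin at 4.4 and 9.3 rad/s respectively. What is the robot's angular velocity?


vR = r*wR = 0.1*4.4 = 0.44 m/s
vL = r*wL = 0.1*9.3 = 0.93 m/s
v = (vR+vL)/2 = 0.685 m/s
omega = (vR-vL)/L = -1.2564 rad/s
angular velocity = -1.2564 rad/s


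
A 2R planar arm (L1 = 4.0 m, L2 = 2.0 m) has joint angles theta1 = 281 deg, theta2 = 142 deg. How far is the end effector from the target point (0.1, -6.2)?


End effector via forward kinematics:
x = L1*cos(t1) + L2*cos(t1+t2) = 1.6712
y = L1*sin(t1) + L2*sin(t1+t2) = -2.1445
Distance to target:
d = sqrt((0.1 - 1.6712)^2 + (-6.2 - -2.1445)^2)
= sqrt(2.4687 + 16.4471)
= 4.3492 m


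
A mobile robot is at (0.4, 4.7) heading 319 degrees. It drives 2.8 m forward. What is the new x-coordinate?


x_new = x0 + d*cos(theta)
= 0.4 + 2.8*cos(319)
= 0.4 + 2.1132
= 2.5132


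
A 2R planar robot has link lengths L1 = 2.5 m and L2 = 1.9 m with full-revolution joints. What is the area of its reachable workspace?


r_max = L1 + L2 = 4.4 m
r_min = |L1 - L2| = 0.6 m
Area = pi*(r_max^2 - r_min^2)
= pi*(19.36 - 0.36)
= pi * 19.0
= 59.6903 m^2


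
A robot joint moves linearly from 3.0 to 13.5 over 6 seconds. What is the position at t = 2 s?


s = t/T = 2/6 = 0.3333
p(t) = p0 + (pf-p0)*s
= 3.0 + (13.5 - 3.0) * 0.3333
= 6.5


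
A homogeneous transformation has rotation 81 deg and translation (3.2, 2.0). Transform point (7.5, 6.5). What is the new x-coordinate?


x' = cos(theta)*px - sin(theta)*py + tx
= 0.1564*7.5 - 0.9877*6.5 + 3.2
= -2.0467


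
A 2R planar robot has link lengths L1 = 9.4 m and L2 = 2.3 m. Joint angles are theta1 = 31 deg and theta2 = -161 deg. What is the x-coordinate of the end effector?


Convert angles to radians: theta1 = 0.5411, theta2 = -2.81
x = L1*cos(theta1) + L2*cos(theta1+theta2)
x = 8.0574 + -1.4784
x = 6.579


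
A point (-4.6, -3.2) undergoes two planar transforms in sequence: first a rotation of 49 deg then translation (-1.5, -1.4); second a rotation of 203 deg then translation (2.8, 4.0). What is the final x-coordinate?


After transform 1:
x1 = cos(49)*-4.6 - sin(49)*-3.2 + -1.5 = -2.1028
y1 = sin(49)*-4.6 + cos(49)*-3.2 + -1.4 = -6.9711
After transform 2:
x2 = cos(203)*-2.1028 - sin(203)*-6.9711 + 2.8
= 2.0118


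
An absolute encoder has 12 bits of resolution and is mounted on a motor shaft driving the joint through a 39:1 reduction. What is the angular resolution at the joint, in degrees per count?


counts = 2^12 = 4096
effective counts at joint = 4096 * 39 = 159744
resolution = 360 / 159744
= 0.0023 deg/count


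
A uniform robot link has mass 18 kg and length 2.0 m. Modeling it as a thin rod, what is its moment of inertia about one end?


I = (1/3) * m * L^2
= (1/3) * 18 * 2.0^2
= 0.333333 * 18 * 4.0
= 24.0 kg*m^2


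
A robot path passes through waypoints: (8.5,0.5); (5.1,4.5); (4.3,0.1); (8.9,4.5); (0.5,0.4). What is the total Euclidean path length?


Segment lengths:
  seg1 = sqrt((-3.4)^2 + (4.0)^2) = 5.2498
  seg2 = sqrt((-0.8)^2 + (-4.4)^2) = 4.4721
  seg3 = sqrt((4.6)^2 + (4.4)^2) = 6.3655
  seg4 = sqrt((-8.4)^2 + (-4.1)^2) = 9.3472
Total = 25.4346


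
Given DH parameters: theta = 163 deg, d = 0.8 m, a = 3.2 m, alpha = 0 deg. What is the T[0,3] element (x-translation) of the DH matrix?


T[0,3] = a * cos(theta)
= 3.2 * cos(163 deg)
= 3.2 * -0.9563
= -3.0602


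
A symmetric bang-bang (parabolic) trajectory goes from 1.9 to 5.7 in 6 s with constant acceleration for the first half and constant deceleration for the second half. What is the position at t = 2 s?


Symmetric rest-to-rest: each phase covers (pf-p0)/2 in time T/2. 0.5*a*(T/2)^2 = (pf-p0)/2 => a = 4*(pf-p0)/T^2
a = 4*(5.7-1.9)/6^2 = 0.4222
t = 2 is in the acceleration phase (t <= T/2).
p = p0 + 0.5*a*t^2 = 1.9 + 0.5*0.4222*2^2
= 2.7444


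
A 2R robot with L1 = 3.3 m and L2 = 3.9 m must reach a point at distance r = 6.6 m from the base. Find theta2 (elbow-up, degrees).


cos(theta2) = (r^2 - L1^2 - L2^2) / (2*L1*L2)
cos(theta2) = (43.56 - 10.89 - 15.21) / 25.74
cos(theta2) = 0.678322
theta2 = 47.2874 degrees


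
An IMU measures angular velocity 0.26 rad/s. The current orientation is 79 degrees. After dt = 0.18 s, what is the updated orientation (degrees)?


delta_theta = w * dt = 0.26 * 0.18 = 0.0468 rad
= 2.6814 deg
theta_new = 79 + 2.6814 = 81.6814 deg


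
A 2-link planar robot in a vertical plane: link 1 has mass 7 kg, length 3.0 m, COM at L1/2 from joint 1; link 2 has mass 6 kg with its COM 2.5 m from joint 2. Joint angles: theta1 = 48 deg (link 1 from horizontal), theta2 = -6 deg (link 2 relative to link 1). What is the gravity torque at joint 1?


Horizontal distance from joint 1 to link-1 COM:
  x_c1 = (L1/2)*cos(t1) = 1.5 * 0.6691 = 1.0037 m
Horizontal distance from joint 1 to link-2 COM:
  x_c2 = L1*cos(t1) + Lc2*cos(t1+t2)
       = 3.0*0.6691 + 2.5*0.7431 = 3.8653 m
tau1 = m1*g*x_c1 + m2*g*x_c2
     = 7*9.81*1.0037 + 6*9.81*3.8653
     = 68.9238 + 227.5088
     = 296.4326 Nm


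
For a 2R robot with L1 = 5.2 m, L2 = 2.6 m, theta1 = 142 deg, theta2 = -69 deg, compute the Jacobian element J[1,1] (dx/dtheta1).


J[1,1] = -L1*sin(t1) - L2*sin(t1+t2)
= -5.2*sin(142) - 2.6*sin(73)
= -5.6878


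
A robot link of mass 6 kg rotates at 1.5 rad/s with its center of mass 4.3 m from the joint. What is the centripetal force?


F = m * omega^2 * r
= 6 * 1.5^2 * 4.3
= 6 * 2.25 * 4.3
= 58.05 N


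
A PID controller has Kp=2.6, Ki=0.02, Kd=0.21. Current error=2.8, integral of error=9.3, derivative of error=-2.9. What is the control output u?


u = Kp*e + Ki*int(e) + Kd*de/dt
= 2.6*2.8 + 0.02*9.3 + 0.21*(-2.9)
= 7.28 + 0.186 + -0.609
= 6.857


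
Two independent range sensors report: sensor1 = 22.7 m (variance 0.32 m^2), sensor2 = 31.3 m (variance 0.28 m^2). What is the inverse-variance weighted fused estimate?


w1 = (1/var1) / (1/var1 + 1/var2)
   = 3.125 / (3.125 + 3.5714) = 0.4667
w2 = 1 - w1 = 0.5333
fused = w1*s1 + w2*s2 = 10.5933 + 16.6933
= 27.2867 m


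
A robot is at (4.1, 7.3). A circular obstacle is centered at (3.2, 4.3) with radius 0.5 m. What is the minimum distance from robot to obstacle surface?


center_dist = sqrt((4.1-3.2)^2 + (7.3-4.3)^2)
= sqrt(0.81 + 9.0)
= 3.1321
min_dist = center_dist - radius = 3.1321 - 0.5 = 2.6321 m


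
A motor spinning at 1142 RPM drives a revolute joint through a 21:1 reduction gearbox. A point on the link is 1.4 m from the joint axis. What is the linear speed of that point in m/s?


omega_motor = 1142 * 2*pi/60 = 119.59 rad/s
omega_joint = omega_motor / 21 = 5.6948 rad/s
v = omega_joint * r = 5.6948 * 1.4
= 7.9727 m/s


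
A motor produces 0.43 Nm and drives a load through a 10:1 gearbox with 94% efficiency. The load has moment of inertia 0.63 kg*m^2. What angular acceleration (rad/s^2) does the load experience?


tau_out = tau_motor * N * eta
= 0.43 * 10 * 0.94 = 4.042 Nm
alpha = tau_out / I = 4.042 / 0.63
= 6.4159 rad/s^2


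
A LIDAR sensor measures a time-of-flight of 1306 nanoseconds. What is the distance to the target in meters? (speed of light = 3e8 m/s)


tof = 1306 ns = 1.306e-06 s
dist = c * tof / 2
= 3e8 * 1.306e-06 / 2
= 195.9 m


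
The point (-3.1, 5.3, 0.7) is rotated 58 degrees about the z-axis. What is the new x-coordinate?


Rotation about z-axis: x' = x*cos(theta) - y*sin(theta)
= -3.1 * 0.5299 - 5.3 * 0.848
= -6.1374


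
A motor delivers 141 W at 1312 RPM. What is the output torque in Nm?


omega = 1312 * 2*pi/60 = 137.3923 rad/s
tau = P / omega = 141 / 137.3923
= 1.0263 Nm


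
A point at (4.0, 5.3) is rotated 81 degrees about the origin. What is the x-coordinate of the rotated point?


x' = x*cos(theta) - y*sin(theta)
cos(81 deg) = 0.1564, sin(81 deg) = 0.9877
x' = 4.0 * 0.1564 - 5.3 * 0.9877
= 0.6257 - 5.2347
= -4.609


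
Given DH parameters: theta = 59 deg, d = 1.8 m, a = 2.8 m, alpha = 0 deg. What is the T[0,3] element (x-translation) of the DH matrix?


T[0,3] = a * cos(theta)
= 2.8 * cos(59 deg)
= 2.8 * 0.515
= 1.4421


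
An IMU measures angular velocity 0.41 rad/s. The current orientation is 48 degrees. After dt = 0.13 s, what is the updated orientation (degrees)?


delta_theta = w * dt = 0.41 * 0.13 = 0.0533 rad
= 3.0539 deg
theta_new = 48 + 3.0539 = 51.0539 deg


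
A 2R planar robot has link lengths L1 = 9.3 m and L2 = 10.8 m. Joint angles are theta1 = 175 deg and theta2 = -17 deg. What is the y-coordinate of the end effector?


Convert angles to radians: theta1 = 3.0543, theta2 = -0.2967
y = L1*sin(theta1) + L2*sin(theta1+theta2)
y = 0.8105 + 4.0458
y = 4.8563


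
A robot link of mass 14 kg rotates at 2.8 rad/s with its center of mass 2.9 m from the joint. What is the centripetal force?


F = m * omega^2 * r
= 14 * 2.8^2 * 2.9
= 14 * 7.84 * 2.9
= 318.304 N


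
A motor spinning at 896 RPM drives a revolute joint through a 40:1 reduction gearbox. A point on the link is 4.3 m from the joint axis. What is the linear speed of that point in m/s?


omega_motor = 896 * 2*pi/60 = 93.8289 rad/s
omega_joint = omega_motor / 40 = 2.3457 rad/s
v = omega_joint * r = 2.3457 * 4.3
= 10.0866 m/s


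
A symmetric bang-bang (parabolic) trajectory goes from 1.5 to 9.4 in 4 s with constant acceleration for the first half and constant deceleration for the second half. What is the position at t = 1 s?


Symmetric rest-to-rest: each phase covers (pf-p0)/2 in time T/2. 0.5*a*(T/2)^2 = (pf-p0)/2 => a = 4*(pf-p0)/T^2
a = 4*(9.4-1.5)/4^2 = 1.975
t = 1 is in the acceleration phase (t <= T/2).
p = p0 + 0.5*a*t^2 = 1.5 + 0.5*1.975*1^2
= 2.4875


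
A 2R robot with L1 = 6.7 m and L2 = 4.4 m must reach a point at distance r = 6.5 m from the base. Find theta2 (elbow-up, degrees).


cos(theta2) = (r^2 - L1^2 - L2^2) / (2*L1*L2)
cos(theta2) = (42.25 - 44.89 - 19.36) / 58.96
cos(theta2) = -0.373134
theta2 = 111.909 degrees


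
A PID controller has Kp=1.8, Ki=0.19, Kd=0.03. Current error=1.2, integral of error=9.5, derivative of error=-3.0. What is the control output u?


u = Kp*e + Ki*int(e) + Kd*de/dt
= 1.8*1.2 + 0.19*9.5 + 0.03*(-3.0)
= 2.16 + 1.805 + -0.09
= 3.875


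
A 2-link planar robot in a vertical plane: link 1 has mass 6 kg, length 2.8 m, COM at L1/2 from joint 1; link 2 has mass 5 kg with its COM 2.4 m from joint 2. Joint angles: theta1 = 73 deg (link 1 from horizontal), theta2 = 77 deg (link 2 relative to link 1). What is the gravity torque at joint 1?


Horizontal distance from joint 1 to link-1 COM:
  x_c1 = (L1/2)*cos(t1) = 1.4 * 0.2924 = 0.4093 m
Horizontal distance from joint 1 to link-2 COM:
  x_c2 = L1*cos(t1) + Lc2*cos(t1+t2)
       = 2.8*0.2924 + 2.4*-0.866 = -1.2598 m
tau1 = m1*g*x_c1 + m2*g*x_c2
     = 6*9.81*0.4093 + 5*9.81*-1.2598
     = 24.0926 + -61.7942
     = -37.7016 Nm


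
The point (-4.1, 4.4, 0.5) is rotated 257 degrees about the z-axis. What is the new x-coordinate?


Rotation about z-axis: x' = x*cos(theta) - y*sin(theta)
= -4.1 * -0.225 - 4.4 * -0.9744
= 5.2095


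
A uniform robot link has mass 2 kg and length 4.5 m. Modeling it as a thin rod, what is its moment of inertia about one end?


I = (1/3) * m * L^2
= (1/3) * 2 * 4.5^2
= 0.333333 * 2 * 20.25
= 13.5 kg*m^2


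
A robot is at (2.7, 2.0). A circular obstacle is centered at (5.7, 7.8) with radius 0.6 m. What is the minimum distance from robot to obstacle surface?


center_dist = sqrt((2.7-5.7)^2 + (2.0-7.8)^2)
= sqrt(9.0 + 33.64)
= 6.5299
min_dist = center_dist - radius = 6.5299 - 0.6 = 5.9299 m


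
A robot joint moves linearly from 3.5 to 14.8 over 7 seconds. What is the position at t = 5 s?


s = t/T = 5/7 = 0.7143
p(t) = p0 + (pf-p0)*s
= 3.5 + (14.8 - 3.5) * 0.7143
= 11.5714


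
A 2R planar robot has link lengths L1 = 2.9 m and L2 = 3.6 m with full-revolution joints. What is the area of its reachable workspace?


r_max = L1 + L2 = 6.5 m
r_min = |L1 - L2| = 0.7 m
Area = pi*(r_max^2 - r_min^2)
= pi*(42.25 - 0.49)
= pi * 41.76
= 131.1929 m^2


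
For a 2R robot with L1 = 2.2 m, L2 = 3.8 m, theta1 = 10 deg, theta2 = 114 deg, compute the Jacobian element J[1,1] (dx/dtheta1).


J[1,1] = -L1*sin(t1) - L2*sin(t1+t2)
= -2.2*sin(10) - 3.8*sin(124)
= -3.5324


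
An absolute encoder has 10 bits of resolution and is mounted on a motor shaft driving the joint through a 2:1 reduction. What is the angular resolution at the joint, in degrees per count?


counts = 2^10 = 1024
effective counts at joint = 1024 * 2 = 2048
resolution = 360 / 2048
= 0.1758 deg/count


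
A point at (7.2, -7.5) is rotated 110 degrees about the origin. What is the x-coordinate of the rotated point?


x' = x*cos(theta) - y*sin(theta)
cos(110 deg) = -0.342, sin(110 deg) = 0.9397
x' = 7.2 * -0.342 - -7.5 * 0.9397
= -2.4625 - -7.0477
= 4.5851


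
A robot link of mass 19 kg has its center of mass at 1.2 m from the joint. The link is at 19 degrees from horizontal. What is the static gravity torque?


tau = m*g*L*cos(angle)
= 19 * 9.81 * 1.2 * cos(19 deg)
= 19 * 9.81 * 1.2 * 0.9455
= 211.4822 Nm


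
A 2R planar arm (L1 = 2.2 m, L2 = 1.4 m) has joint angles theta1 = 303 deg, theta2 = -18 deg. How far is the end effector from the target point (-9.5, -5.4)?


End effector via forward kinematics:
x = L1*cos(t1) + L2*cos(t1+t2) = 1.5606
y = L1*sin(t1) + L2*sin(t1+t2) = -3.1974
Distance to target:
d = sqrt((-9.5 - 1.5606)^2 + (-5.4 - -3.1974)^2)
= sqrt(122.3358 + 4.8516)
= 11.2777 m


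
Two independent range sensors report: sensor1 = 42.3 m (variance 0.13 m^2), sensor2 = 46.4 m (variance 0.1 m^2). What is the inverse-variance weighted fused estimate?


w1 = (1/var1) / (1/var1 + 1/var2)
   = 7.6923 / (7.6923 + 10.0) = 0.4348
w2 = 1 - w1 = 0.5652
fused = w1*s1 + w2*s2 = 18.3913 + 26.2261
= 44.6174 m


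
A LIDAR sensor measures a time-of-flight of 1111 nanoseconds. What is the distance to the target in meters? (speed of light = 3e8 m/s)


tof = 1111 ns = 1.111e-06 s
dist = c * tof / 2
= 3e8 * 1.111e-06 / 2
= 166.65 m


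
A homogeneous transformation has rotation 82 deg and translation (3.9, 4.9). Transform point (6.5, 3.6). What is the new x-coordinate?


x' = cos(theta)*px - sin(theta)*py + tx
= 0.1392*6.5 - 0.9903*3.6 + 3.9
= 1.2397


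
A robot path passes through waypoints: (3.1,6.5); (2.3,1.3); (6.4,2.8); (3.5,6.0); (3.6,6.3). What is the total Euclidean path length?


Segment lengths:
  seg1 = sqrt((-0.8)^2 + (-5.2)^2) = 5.2612
  seg2 = sqrt((4.1)^2 + (1.5)^2) = 4.3658
  seg3 = sqrt((-2.9)^2 + (3.2)^2) = 4.3186
  seg4 = sqrt((0.1)^2 + (0.3)^2) = 0.3162
Total = 14.2617


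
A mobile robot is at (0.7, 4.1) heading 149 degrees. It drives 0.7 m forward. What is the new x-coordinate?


x_new = x0 + d*cos(theta)
= 0.7 + 0.7*cos(149)
= 0.7 + -0.6
= 0.1


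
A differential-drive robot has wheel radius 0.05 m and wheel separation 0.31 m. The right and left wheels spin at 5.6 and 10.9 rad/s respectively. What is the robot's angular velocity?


vR = r*wR = 0.05*5.6 = 0.28 m/s
vL = r*wL = 0.05*10.9 = 0.545 m/s
v = (vR+vL)/2 = 0.4125 m/s
omega = (vR-vL)/L = -0.8548 rad/s
angular velocity = -0.8548 rad/s


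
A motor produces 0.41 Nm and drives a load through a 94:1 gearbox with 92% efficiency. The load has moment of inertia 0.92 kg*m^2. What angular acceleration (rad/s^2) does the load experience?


tau_out = tau_motor * N * eta
= 0.41 * 94 * 0.92 = 35.4568 Nm
alpha = tau_out / I = 35.4568 / 0.92
= 38.54 rad/s^2


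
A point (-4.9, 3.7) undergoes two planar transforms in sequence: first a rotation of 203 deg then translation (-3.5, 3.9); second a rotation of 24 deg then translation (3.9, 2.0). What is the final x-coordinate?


After transform 1:
x1 = cos(203)*-4.9 - sin(203)*3.7 + -3.5 = 2.4562
y1 = sin(203)*-4.9 + cos(203)*3.7 + 3.9 = 2.4087
After transform 2:
x2 = cos(24)*2.4562 - sin(24)*2.4087 + 3.9
= 5.1641


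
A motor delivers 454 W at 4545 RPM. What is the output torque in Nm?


omega = 4545 * 2*pi/60 = 475.9513 rad/s
tau = P / omega = 454 / 475.9513
= 0.9539 Nm


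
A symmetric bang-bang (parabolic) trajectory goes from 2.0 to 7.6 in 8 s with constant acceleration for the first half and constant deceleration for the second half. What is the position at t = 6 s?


Symmetric rest-to-rest: each phase covers (pf-p0)/2 in time T/2. 0.5*a*(T/2)^2 = (pf-p0)/2 => a = 4*(pf-p0)/T^2
a = 4*(7.6-2.0)/8^2 = 0.35
t = 6 is in the deceleration phase (t > T/2).
p = pf - 0.5*a*(T-t)^2 = 7.6 - 0.5*0.35*2^2
= 6.9


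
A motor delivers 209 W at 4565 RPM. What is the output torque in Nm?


omega = 4565 * 2*pi/60 = 478.0457 rad/s
tau = P / omega = 209 / 478.0457
= 0.4372 Nm


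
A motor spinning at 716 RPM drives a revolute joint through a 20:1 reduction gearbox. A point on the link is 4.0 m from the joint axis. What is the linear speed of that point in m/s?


omega_motor = 716 * 2*pi/60 = 74.9793 rad/s
omega_joint = omega_motor / 20 = 3.749 rad/s
v = omega_joint * r = 3.749 * 4.0
= 14.9959 m/s


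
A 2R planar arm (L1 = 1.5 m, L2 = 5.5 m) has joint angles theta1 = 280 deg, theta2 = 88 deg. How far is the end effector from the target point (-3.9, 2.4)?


End effector via forward kinematics:
x = L1*cos(t1) + L2*cos(t1+t2) = 5.7069
y = L1*sin(t1) + L2*sin(t1+t2) = -0.7118
Distance to target:
d = sqrt((-3.9 - 5.7069)^2 + (2.4 - -0.7118)^2)
= sqrt(92.2934 + 9.683)
= 10.0983 m


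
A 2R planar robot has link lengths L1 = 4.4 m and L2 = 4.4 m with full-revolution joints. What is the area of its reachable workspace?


r_max = L1 + L2 = 8.8 m
r_min = |L1 - L2| = 0.0 m
Area = pi*(r_max^2 - r_min^2)
= pi*(77.44 - 0.0)
= pi * 77.44
= 243.2849 m^2


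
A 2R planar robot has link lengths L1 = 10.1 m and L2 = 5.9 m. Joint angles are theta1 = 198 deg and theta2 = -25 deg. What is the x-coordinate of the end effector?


Convert angles to radians: theta1 = 3.4558, theta2 = -0.4363
x = L1*cos(theta1) + L2*cos(theta1+theta2)
x = -9.6057 + -5.856
x = -15.4617


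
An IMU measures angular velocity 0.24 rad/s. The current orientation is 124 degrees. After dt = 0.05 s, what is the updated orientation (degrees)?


delta_theta = w * dt = 0.24 * 0.05 = 0.012 rad
= 0.6875 deg
theta_new = 124 + 0.6875 = 124.6875 deg


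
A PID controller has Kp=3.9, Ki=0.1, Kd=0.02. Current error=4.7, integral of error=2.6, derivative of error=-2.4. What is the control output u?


u = Kp*e + Ki*int(e) + Kd*de/dt
= 3.9*4.7 + 0.1*2.6 + 0.02*(-2.4)
= 18.33 + 0.26 + -0.048
= 18.542


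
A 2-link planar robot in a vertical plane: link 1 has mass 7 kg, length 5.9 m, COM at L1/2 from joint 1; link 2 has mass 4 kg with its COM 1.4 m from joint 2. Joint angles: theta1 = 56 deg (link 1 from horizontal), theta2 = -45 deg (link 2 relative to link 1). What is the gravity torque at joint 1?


Horizontal distance from joint 1 to link-1 COM:
  x_c1 = (L1/2)*cos(t1) = 2.95 * 0.5592 = 1.6496 m
Horizontal distance from joint 1 to link-2 COM:
  x_c2 = L1*cos(t1) + Lc2*cos(t1+t2)
       = 5.9*0.5592 + 1.4*0.9816 = 4.6735 m
tau1 = m1*g*x_c1 + m2*g*x_c2
     = 7*9.81*1.6496 + 4*9.81*4.6735
     = 113.2793 + 183.3888
     = 296.6681 Nm


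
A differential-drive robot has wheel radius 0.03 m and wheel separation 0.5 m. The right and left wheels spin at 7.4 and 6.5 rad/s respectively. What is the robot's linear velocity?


vR = r*wR = 0.03*7.4 = 0.222 m/s
vL = r*wL = 0.03*6.5 = 0.195 m/s
v = (vR+vL)/2 = 0.2085 m/s
omega = (vR-vL)/L = 0.054 rad/s
linear velocity = 0.2085 m/s


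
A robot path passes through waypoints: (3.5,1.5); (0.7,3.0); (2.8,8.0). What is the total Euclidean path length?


Segment lengths:
  seg1 = sqrt((-2.8)^2 + (1.5)^2) = 3.1765
  seg2 = sqrt((2.1)^2 + (5.0)^2) = 5.4231
Total = 8.5996


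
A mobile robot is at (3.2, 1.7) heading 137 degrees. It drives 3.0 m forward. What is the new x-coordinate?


x_new = x0 + d*cos(theta)
= 3.2 + 3.0*cos(137)
= 3.2 + -2.1941
= 1.0059


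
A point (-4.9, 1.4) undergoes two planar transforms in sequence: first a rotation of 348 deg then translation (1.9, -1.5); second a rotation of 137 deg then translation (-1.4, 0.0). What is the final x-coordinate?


After transform 1:
x1 = cos(348)*-4.9 - sin(348)*1.4 + 1.9 = -2.6018
y1 = sin(348)*-4.9 + cos(348)*1.4 + -1.5 = 0.8882
After transform 2:
x2 = cos(137)*-2.6018 - sin(137)*0.8882 + -1.4
= -0.1029


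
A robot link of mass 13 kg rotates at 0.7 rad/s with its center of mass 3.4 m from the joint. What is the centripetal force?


F = m * omega^2 * r
= 13 * 0.7^2 * 3.4
= 13 * 0.49 * 3.4
= 21.658 N


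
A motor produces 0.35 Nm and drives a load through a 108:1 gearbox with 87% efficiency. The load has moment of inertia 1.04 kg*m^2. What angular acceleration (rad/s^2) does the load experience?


tau_out = tau_motor * N * eta
= 0.35 * 108 * 0.87 = 32.886 Nm
alpha = tau_out / I = 32.886 / 1.04
= 31.6212 rad/s^2


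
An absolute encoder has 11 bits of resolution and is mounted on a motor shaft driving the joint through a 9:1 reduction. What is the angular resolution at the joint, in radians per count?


counts = 2^11 = 2048
effective counts at joint = 2048 * 9 = 18432
resolution = 2*pi / 18432
= 3.4088e-04 rad/count


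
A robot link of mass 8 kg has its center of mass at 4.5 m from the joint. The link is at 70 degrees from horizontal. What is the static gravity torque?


tau = m*g*L*cos(angle)
= 8 * 9.81 * 4.5 * cos(70 deg)
= 8 * 9.81 * 4.5 * 0.342
= 120.7878 Nm


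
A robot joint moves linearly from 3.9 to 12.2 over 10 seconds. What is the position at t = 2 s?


s = t/T = 2/10 = 0.2
p(t) = p0 + (pf-p0)*s
= 3.9 + (12.2 - 3.9) * 0.2
= 5.56


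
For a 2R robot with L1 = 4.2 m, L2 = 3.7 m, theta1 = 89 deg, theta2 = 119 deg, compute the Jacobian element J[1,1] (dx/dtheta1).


J[1,1] = -L1*sin(t1) - L2*sin(t1+t2)
= -4.2*sin(89) - 3.7*sin(208)
= -2.4623


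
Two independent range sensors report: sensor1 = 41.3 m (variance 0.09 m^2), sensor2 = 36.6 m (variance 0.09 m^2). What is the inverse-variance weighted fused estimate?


w1 = (1/var1) / (1/var1 + 1/var2)
   = 11.1111 / (11.1111 + 11.1111) = 0.5
w2 = 1 - w1 = 0.5
fused = w1*s1 + w2*s2 = 20.65 + 18.3
= 38.95 m


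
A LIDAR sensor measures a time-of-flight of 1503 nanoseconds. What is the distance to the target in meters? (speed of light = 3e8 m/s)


tof = 1503 ns = 1.503e-06 s
dist = c * tof / 2
= 3e8 * 1.503e-06 / 2
= 225.45 m


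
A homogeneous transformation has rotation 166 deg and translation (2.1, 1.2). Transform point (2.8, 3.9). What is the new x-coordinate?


x' = cos(theta)*px - sin(theta)*py + tx
= -0.9703*2.8 - 0.2419*3.9 + 2.1
= -1.5603


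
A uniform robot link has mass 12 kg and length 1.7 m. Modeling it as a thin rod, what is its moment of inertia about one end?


I = (1/3) * m * L^2
= (1/3) * 12 * 1.7^2
= 0.333333 * 12 * 2.89
= 11.56 kg*m^2


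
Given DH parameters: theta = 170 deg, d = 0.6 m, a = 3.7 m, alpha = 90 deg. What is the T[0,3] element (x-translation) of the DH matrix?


T[0,3] = a * cos(theta)
= 3.7 * cos(170 deg)
= 3.7 * -0.9848
= -3.6438


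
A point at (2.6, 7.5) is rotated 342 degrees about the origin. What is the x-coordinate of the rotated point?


x' = x*cos(theta) - y*sin(theta)
cos(342 deg) = 0.9511, sin(342 deg) = -0.309
x' = 2.6 * 0.9511 - 7.5 * -0.309
= 2.4727 - -2.3176
= 4.7904


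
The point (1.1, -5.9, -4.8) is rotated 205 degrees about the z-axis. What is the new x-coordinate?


Rotation about z-axis: x' = x*cos(theta) - y*sin(theta)
= 1.1 * -0.9063 - -5.9 * -0.4226
= -3.4904


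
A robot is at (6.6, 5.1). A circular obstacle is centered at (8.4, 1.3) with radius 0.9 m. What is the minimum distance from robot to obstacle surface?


center_dist = sqrt((6.6-8.4)^2 + (5.1-1.3)^2)
= sqrt(3.24 + 14.44)
= 4.2048
min_dist = center_dist - radius = 4.2048 - 0.9 = 3.3048 m


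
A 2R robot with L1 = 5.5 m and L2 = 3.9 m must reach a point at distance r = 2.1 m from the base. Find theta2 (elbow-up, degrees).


cos(theta2) = (r^2 - L1^2 - L2^2) / (2*L1*L2)
cos(theta2) = (4.41 - 30.25 - 15.21) / 42.9
cos(theta2) = -0.956876
theta2 = 163.1124 degrees


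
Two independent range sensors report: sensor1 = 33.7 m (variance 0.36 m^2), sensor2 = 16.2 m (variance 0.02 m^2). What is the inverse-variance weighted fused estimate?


w1 = (1/var1) / (1/var1 + 1/var2)
   = 2.7778 / (2.7778 + 50.0) = 0.0526
w2 = 1 - w1 = 0.9474
fused = w1*s1 + w2*s2 = 1.7737 + 15.3474
= 17.1211 m


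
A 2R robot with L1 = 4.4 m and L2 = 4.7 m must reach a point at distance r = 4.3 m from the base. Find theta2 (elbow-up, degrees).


cos(theta2) = (r^2 - L1^2 - L2^2) / (2*L1*L2)
cos(theta2) = (18.49 - 19.36 - 22.09) / 41.36
cos(theta2) = -0.555126
theta2 = 123.7194 degrees


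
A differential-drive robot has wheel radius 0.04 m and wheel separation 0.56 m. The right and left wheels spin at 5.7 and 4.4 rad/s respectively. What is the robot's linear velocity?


vR = r*wR = 0.04*5.7 = 0.228 m/s
vL = r*wL = 0.04*4.4 = 0.176 m/s
v = (vR+vL)/2 = 0.202 m/s
omega = (vR-vL)/L = 0.0929 rad/s
linear velocity = 0.202 m/s


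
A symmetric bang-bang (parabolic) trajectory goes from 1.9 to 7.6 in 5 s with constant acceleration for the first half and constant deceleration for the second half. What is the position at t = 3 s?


Symmetric rest-to-rest: each phase covers (pf-p0)/2 in time T/2. 0.5*a*(T/2)^2 = (pf-p0)/2 => a = 4*(pf-p0)/T^2
a = 4*(7.6-1.9)/5^2 = 0.912
t = 3 is in the deceleration phase (t > T/2).
p = pf - 0.5*a*(T-t)^2 = 7.6 - 0.5*0.912*2^2
= 5.776


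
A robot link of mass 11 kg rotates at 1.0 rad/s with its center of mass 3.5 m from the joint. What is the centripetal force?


F = m * omega^2 * r
= 11 * 1.0^2 * 3.5
= 11 * 1.0 * 3.5
= 38.5 N


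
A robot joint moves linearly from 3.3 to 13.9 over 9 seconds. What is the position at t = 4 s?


s = t/T = 4/9 = 0.4444
p(t) = p0 + (pf-p0)*s
= 3.3 + (13.9 - 3.3) * 0.4444
= 8.0111


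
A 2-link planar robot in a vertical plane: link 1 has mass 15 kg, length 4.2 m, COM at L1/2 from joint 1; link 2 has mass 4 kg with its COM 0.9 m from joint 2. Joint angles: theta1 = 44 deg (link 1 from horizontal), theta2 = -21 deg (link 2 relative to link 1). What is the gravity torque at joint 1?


Horizontal distance from joint 1 to link-1 COM:
  x_c1 = (L1/2)*cos(t1) = 2.1 * 0.7193 = 1.5106 m
Horizontal distance from joint 1 to link-2 COM:
  x_c2 = L1*cos(t1) + Lc2*cos(t1+t2)
       = 4.2*0.7193 + 0.9*0.9205 = 3.8497 m
tau1 = m1*g*x_c1 + m2*g*x_c2
     = 15*9.81*1.5106 + 4*9.81*3.8497
     = 222.2868 + 151.0615
     = 373.3483 Nm


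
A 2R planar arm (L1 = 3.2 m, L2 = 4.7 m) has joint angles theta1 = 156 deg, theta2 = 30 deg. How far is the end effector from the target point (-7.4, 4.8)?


End effector via forward kinematics:
x = L1*cos(t1) + L2*cos(t1+t2) = -7.5976
y = L1*sin(t1) + L2*sin(t1+t2) = 0.8103
Distance to target:
d = sqrt((-7.4 - -7.5976)^2 + (4.8 - 0.8103)^2)
= sqrt(0.039 + 15.9179)
= 3.9946 m


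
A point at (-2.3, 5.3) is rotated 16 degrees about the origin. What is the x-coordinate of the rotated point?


x' = x*cos(theta) - y*sin(theta)
cos(16 deg) = 0.9613, sin(16 deg) = 0.2756
x' = -2.3 * 0.9613 - 5.3 * 0.2756
= -2.2109 - 1.4609
= -3.6718


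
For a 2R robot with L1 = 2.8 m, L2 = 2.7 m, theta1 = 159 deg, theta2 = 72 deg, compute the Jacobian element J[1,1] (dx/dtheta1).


J[1,1] = -L1*sin(t1) - L2*sin(t1+t2)
= -2.8*sin(159) - 2.7*sin(231)
= 1.0949


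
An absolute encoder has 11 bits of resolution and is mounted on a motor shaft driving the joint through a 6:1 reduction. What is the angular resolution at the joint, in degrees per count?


counts = 2^11 = 2048
effective counts at joint = 2048 * 6 = 12288
resolution = 360 / 12288
= 0.0293 deg/count


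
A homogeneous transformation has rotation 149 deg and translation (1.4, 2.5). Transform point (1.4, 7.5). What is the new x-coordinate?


x' = cos(theta)*px - sin(theta)*py + tx
= -0.8572*1.4 - 0.515*7.5 + 1.4
= -3.6628


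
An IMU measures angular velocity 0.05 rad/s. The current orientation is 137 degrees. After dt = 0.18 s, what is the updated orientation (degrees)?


delta_theta = w * dt = 0.05 * 0.18 = 0.009 rad
= 0.5157 deg
theta_new = 137 + 0.5157 = 137.5157 deg


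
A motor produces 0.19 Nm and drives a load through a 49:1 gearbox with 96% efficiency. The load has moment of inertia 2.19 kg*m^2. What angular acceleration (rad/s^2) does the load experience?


tau_out = tau_motor * N * eta
= 0.19 * 49 * 0.96 = 8.9376 Nm
alpha = tau_out / I = 8.9376 / 2.19
= 4.0811 rad/s^2


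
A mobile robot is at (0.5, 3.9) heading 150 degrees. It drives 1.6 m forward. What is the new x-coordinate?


x_new = x0 + d*cos(theta)
= 0.5 + 1.6*cos(150)
= 0.5 + -1.3856
= -0.8856


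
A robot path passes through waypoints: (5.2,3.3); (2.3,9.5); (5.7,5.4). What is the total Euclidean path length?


Segment lengths:
  seg1 = sqrt((-2.9)^2 + (6.2)^2) = 6.8447
  seg2 = sqrt((3.4)^2 + (-4.1)^2) = 5.3263
Total = 12.1711


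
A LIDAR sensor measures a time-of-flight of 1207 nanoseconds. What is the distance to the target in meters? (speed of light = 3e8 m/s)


tof = 1207 ns = 1.207e-06 s
dist = c * tof / 2
= 3e8 * 1.207e-06 / 2
= 181.05 m


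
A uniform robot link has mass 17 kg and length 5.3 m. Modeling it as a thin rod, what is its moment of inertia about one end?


I = (1/3) * m * L^2
= (1/3) * 17 * 5.3^2
= 0.333333 * 17 * 28.09
= 159.1767 kg*m^2


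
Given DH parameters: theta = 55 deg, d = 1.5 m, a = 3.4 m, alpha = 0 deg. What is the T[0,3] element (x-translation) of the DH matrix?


T[0,3] = a * cos(theta)
= 3.4 * cos(55 deg)
= 3.4 * 0.5736
= 1.9502


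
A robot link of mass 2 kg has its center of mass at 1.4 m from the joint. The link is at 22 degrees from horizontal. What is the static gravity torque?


tau = m*g*L*cos(angle)
= 2 * 9.81 * 1.4 * cos(22 deg)
= 2 * 9.81 * 1.4 * 0.9272
= 25.4679 Nm


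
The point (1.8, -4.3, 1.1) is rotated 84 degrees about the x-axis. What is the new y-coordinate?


Rotation about x-axis: y' = y*cos(theta) - z*sin(theta)
= -4.3 * 0.1045 - 1.1 * 0.9945
= -1.5434


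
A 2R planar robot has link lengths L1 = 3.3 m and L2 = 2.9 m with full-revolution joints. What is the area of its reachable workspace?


r_max = L1 + L2 = 6.2 m
r_min = |L1 - L2| = 0.4 m
Area = pi*(r_max^2 - r_min^2)
= pi*(38.44 - 0.16)
= pi * 38.28
= 120.2602 m^2


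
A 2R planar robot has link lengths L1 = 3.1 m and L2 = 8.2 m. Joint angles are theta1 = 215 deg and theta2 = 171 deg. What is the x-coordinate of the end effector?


Convert angles to radians: theta1 = 3.7525, theta2 = 2.9845
x = L1*cos(theta1) + L2*cos(theta1+theta2)
x = -2.5394 + 7.3701
x = 4.8307


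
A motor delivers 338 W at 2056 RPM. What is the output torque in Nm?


omega = 2056 * 2*pi/60 = 215.3038 rad/s
tau = P / omega = 338 / 215.3038
= 1.5699 Nm


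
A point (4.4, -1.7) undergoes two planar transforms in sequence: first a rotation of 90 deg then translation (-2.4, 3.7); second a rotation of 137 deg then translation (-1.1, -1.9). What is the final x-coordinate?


After transform 1:
x1 = cos(90)*4.4 - sin(90)*-1.7 + -2.4 = -0.7
y1 = sin(90)*4.4 + cos(90)*-1.7 + 3.7 = 8.1
After transform 2:
x2 = cos(137)*-0.7 - sin(137)*8.1 + -1.1
= -6.1122


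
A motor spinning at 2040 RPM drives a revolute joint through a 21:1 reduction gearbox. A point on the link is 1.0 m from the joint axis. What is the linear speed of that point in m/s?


omega_motor = 2040 * 2*pi/60 = 213.6283 rad/s
omega_joint = omega_motor / 21 = 10.1728 rad/s
v = omega_joint * r = 10.1728 * 1.0
= 10.1728 m/s


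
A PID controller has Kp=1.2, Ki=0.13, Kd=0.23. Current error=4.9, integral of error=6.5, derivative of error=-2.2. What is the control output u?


u = Kp*e + Ki*int(e) + Kd*de/dt
= 1.2*4.9 + 0.13*6.5 + 0.23*(-2.2)
= 5.88 + 0.845 + -0.506
= 6.219


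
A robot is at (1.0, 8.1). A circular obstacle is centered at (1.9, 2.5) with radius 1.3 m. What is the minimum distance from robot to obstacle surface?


center_dist = sqrt((1.0-1.9)^2 + (8.1-2.5)^2)
= sqrt(0.81 + 31.36)
= 5.6719
min_dist = center_dist - radius = 5.6719 - 1.3 = 4.3719 m


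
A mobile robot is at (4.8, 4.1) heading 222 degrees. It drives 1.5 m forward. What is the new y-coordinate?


y_new = y0 + d*sin(theta)
= 4.1 + 1.5*sin(222)
= 4.1 + -1.0037
= 3.0963


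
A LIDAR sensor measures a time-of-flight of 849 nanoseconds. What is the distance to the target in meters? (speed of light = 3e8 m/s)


tof = 849 ns = 8.49e-07 s
dist = c * tof / 2
= 3e8 * 8.49e-07 / 2
= 127.35 m


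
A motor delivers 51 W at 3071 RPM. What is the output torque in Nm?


omega = 3071 * 2*pi/60 = 321.5944 rad/s
tau = P / omega = 51 / 321.5944
= 0.1586 Nm


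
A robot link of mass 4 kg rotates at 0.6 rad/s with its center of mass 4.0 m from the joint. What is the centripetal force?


F = m * omega^2 * r
= 4 * 0.6^2 * 4.0
= 4 * 0.36 * 4.0
= 5.76 N


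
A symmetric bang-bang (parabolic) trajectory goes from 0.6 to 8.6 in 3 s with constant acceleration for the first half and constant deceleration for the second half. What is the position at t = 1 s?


Symmetric rest-to-rest: each phase covers (pf-p0)/2 in time T/2. 0.5*a*(T/2)^2 = (pf-p0)/2 => a = 4*(pf-p0)/T^2
a = 4*(8.6-0.6)/3^2 = 3.5556
t = 1 is in the acceleration phase (t <= T/2).
p = p0 + 0.5*a*t^2 = 0.6 + 0.5*3.5556*1^2
= 2.3778


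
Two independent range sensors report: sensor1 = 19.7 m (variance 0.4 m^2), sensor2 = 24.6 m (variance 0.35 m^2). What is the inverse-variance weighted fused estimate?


w1 = (1/var1) / (1/var1 + 1/var2)
   = 2.5 / (2.5 + 2.8571) = 0.4667
w2 = 1 - w1 = 0.5333
fused = w1*s1 + w2*s2 = 9.1933 + 13.12
= 22.3133 m


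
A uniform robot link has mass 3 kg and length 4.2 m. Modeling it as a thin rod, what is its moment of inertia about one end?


I = (1/3) * m * L^2
= (1/3) * 3 * 4.2^2
= 0.333333 * 3 * 17.64
= 17.64 kg*m^2


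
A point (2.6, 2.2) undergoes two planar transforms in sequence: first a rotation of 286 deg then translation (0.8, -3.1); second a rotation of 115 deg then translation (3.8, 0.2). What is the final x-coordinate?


After transform 1:
x1 = cos(286)*2.6 - sin(286)*2.2 + 0.8 = 3.6314
y1 = sin(286)*2.6 + cos(286)*2.2 + -3.1 = -4.9929
After transform 2:
x2 = cos(115)*3.6314 - sin(115)*-4.9929 + 3.8
= 6.7904
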